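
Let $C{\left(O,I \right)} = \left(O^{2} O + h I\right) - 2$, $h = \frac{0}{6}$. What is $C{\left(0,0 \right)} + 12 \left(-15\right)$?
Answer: $-182$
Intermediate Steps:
$h = 0$ ($h = 0 \cdot \frac{1}{6} = 0$)
$C{\left(O,I \right)} = -2 + O^{3}$ ($C{\left(O,I \right)} = \left(O^{2} O + 0 I\right) - 2 = \left(O^{3} + 0\right) - 2 = O^{3} - 2 = -2 + O^{3}$)
$C{\left(0,0 \right)} + 12 \left(-15\right) = \left(-2 + 0^{3}\right) + 12 \left(-15\right) = \left(-2 + 0\right) - 180 = -2 - 180 = -182$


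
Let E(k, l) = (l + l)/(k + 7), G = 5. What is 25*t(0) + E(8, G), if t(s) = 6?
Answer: 452/3 ≈ 150.67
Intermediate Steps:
E(k, l) = 2*l/(7 + k) (E(k, l) = (2*l)/(7 + k) = 2*l/(7 + k))
25*t(0) + E(8, G) = 25*6 + 2*5/(7 + 8) = 150 + 2*5/15 = 150 + 2*5*(1/15) = 150 + ⅔ = 452/3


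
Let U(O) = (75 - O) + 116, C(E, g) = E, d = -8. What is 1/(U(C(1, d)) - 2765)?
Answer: -1/2575 ≈ -0.00038835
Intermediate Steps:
U(O) = 191 - O
1/(U(C(1, d)) - 2765) = 1/((191 - 1*1) - 2765) = 1/((191 - 1) - 2765) = 1/(190 - 2765) = 1/(-2575) = -1/2575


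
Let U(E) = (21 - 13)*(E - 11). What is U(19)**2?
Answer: 4096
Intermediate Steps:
U(E) = -88 + 8*E (U(E) = 8*(-11 + E) = -88 + 8*E)
U(19)**2 = (-88 + 8*19)**2 = (-88 + 152)**2 = 64**2 = 4096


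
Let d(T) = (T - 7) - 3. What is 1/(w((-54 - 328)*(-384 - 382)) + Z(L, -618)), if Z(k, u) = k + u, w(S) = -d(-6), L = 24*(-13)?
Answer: -1/914 ≈ -0.0010941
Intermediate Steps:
d(T) = -10 + T (d(T) = (-7 + T) - 3 = -10 + T)
L = -312
w(S) = 16 (w(S) = -(-10 - 6) = -1*(-16) = 16)
1/(w((-54 - 328)*(-384 - 382)) + Z(L, -618)) = 1/(16 + (-312 - 618)) = 1/(16 - 930) = 1/(-914) = -1/914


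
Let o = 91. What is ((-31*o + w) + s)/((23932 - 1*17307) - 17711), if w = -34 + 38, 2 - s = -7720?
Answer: -4905/11086 ≈ -0.44245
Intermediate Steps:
s = 7722 (s = 2 - 1*(-7720) = 2 + 7720 = 7722)
w = 4
((-31*o + w) + s)/((23932 - 1*17307) - 17711) = ((-31*91 + 4) + 7722)/((23932 - 1*17307) - 17711) = ((-2821 + 4) + 7722)/((23932 - 17307) - 17711) = (-2817 + 7722)/(6625 - 17711) = 4905/(-11086) = 4905*(-1/11086) = -4905/11086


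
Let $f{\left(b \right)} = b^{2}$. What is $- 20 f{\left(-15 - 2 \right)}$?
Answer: $-5780$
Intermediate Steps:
$- 20 f{\left(-15 - 2 \right)} = - 20 \left(-15 - 2\right)^{2} = - 20 \left(-17\right)^{2} = \left(-20\right) 289 = -5780$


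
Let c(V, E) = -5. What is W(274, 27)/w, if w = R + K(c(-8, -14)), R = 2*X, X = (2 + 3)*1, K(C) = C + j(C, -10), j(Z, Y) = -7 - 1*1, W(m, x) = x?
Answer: -9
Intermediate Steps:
j(Z, Y) = -8 (j(Z, Y) = -7 - 1 = -8)
K(C) = -8 + C (K(C) = C - 8 = -8 + C)
X = 5 (X = 5*1 = 5)
R = 10 (R = 2*5 = 10)
w = -3 (w = 10 + (-8 - 5) = 10 - 13 = -3)
W(274, 27)/w = 27/(-3) = 27*(-⅓) = -9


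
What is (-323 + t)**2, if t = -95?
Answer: 174724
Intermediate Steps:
(-323 + t)**2 = (-323 - 95)**2 = (-418)**2 = 174724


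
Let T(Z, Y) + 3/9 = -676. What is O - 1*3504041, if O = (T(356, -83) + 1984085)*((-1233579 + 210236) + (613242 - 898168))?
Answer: -7784506730917/3 ≈ -2.5948e+12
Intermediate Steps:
T(Z, Y) = -2029/3 (T(Z, Y) = -1/3 - 676 = -2029/3)
O = -7784496218794/3 (O = (-2029/3 + 1984085)*((-1233579 + 210236) + (613242 - 898168)) = 5950226*(-1023343 - 284926)/3 = (5950226/3)*(-1308269) = -7784496218794/3 ≈ -2.5948e+12)
O - 1*3504041 = -7784496218794/3 - 1*3504041 = -7784496218794/3 - 3504041 = -7784506730917/3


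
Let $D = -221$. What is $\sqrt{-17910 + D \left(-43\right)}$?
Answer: $i \sqrt{8407} \approx 91.69 i$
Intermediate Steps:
$\sqrt{-17910 + D \left(-43\right)} = \sqrt{-17910 - -9503} = \sqrt{-17910 + 9503} = \sqrt{-8407} = i \sqrt{8407}$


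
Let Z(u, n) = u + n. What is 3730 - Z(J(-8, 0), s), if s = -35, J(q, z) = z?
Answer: 3765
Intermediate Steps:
Z(u, n) = n + u
3730 - Z(J(-8, 0), s) = 3730 - (-35 + 0) = 3730 - 1*(-35) = 3730 + 35 = 3765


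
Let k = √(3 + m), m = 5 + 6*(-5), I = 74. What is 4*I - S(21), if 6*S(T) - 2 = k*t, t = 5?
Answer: 887/3 - 5*I*√22/6 ≈ 295.67 - 3.9087*I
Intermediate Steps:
m = -25 (m = 5 - 30 = -25)
k = I*√22 (k = √(3 - 25) = √(-22) = I*√22 ≈ 4.6904*I)
S(T) = ⅓ + 5*I*√22/6 (S(T) = ⅓ + ((I*√22)*5)/6 = ⅓ + (5*I*√22)/6 = ⅓ + 5*I*√22/6)
4*I - S(21) = 4*74 - (⅓ + 5*I*√22/6) = 296 + (-⅓ - 5*I*√22/6) = 887/3 - 5*I*√22/6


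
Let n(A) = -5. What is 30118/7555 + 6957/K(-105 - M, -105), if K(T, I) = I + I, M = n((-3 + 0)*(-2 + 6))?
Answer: -3082357/105770 ≈ -29.142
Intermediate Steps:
M = -5
K(T, I) = 2*I
30118/7555 + 6957/K(-105 - M, -105) = 30118/7555 + 6957/((2*(-105))) = 30118*(1/7555) + 6957/(-210) = 30118/7555 + 6957*(-1/210) = 30118/7555 - 2319/70 = -3082357/105770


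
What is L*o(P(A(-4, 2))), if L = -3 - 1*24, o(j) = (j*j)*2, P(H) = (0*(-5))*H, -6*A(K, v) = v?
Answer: 0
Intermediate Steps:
A(K, v) = -v/6
P(H) = 0 (P(H) = 0*H = 0)
o(j) = 2*j² (o(j) = j²*2 = 2*j²)
L = -27 (L = -3 - 24 = -27)
L*o(P(A(-4, 2))) = -54*0² = -54*0 = -27*0 = 0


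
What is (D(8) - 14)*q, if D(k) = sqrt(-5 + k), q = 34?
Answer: -476 + 34*sqrt(3) ≈ -417.11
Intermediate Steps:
(D(8) - 14)*q = (sqrt(-5 + 8) - 14)*34 = (sqrt(3) - 14)*34 = (-14 + sqrt(3))*34 = -476 + 34*sqrt(3)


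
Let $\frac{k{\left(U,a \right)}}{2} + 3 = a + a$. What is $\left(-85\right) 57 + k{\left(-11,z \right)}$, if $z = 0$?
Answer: $-4851$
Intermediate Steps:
$k{\left(U,a \right)} = -6 + 4 a$ ($k{\left(U,a \right)} = -6 + 2 \left(a + a\right) = -6 + 2 \cdot 2 a = -6 + 4 a$)
$\left(-85\right) 57 + k{\left(-11,z \right)} = \left(-85\right) 57 + \left(-6 + 4 \cdot 0\right) = -4845 + \left(-6 + 0\right) = -4845 - 6 = -4851$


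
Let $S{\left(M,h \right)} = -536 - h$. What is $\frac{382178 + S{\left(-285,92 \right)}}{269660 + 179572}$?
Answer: $\frac{190775}{224616} \approx 0.84934$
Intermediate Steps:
$\frac{382178 + S{\left(-285,92 \right)}}{269660 + 179572} = \frac{382178 - 628}{269660 + 179572} = \frac{382178 - 628}{449232} = \left(382178 - 628\right) \frac{1}{449232} = 381550 \cdot \frac{1}{449232} = \frac{190775}{224616}$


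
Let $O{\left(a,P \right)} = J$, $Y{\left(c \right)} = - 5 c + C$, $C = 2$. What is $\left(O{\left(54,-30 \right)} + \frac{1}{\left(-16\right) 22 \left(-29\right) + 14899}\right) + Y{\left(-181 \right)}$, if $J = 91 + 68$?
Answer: $\frac{26764063}{25107} \approx 1066.0$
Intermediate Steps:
$Y{\left(c \right)} = 2 - 5 c$ ($Y{\left(c \right)} = - 5 c + 2 = 2 - 5 c$)
$J = 159$
$O{\left(a,P \right)} = 159$
$\left(O{\left(54,-30 \right)} + \frac{1}{\left(-16\right) 22 \left(-29\right) + 14899}\right) + Y{\left(-181 \right)} = \left(159 + \frac{1}{\left(-16\right) 22 \left(-29\right) + 14899}\right) + \left(2 - -905\right) = \left(159 + \frac{1}{\left(-352\right) \left(-29\right) + 14899}\right) + \left(2 + 905\right) = \left(159 + \frac{1}{10208 + 14899}\right) + 907 = \left(159 + \frac{1}{25107}\right) + 907 = \frac{3992014}{25107} + 907 = \frac{26764063}{25107}$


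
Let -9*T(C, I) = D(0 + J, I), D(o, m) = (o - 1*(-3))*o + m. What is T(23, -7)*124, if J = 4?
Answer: -868/3 ≈ -289.33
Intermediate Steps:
D(o, m) = m + o*(3 + o) (D(o, m) = (o + 3)*o + m = (3 + o)*o + m = o*(3 + o) + m = m + o*(3 + o))
T(C, I) = -28/9 - I/9 (T(C, I) = -(I + (0 + 4)**2 + 3*(0 + 4))/9 = -(I + 4**2 + 3*4)/9 = -(I + 16 + 12)/9 = -(28 + I)/9 = -28/9 - I/9)
T(23, -7)*124 = (-28/9 - 1/9*(-7))*124 = (-28/9 + 7/9)*124 = -7/3*124 = -868/3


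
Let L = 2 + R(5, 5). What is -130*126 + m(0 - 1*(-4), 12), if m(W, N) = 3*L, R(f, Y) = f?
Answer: -16359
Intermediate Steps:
L = 7 (L = 2 + 5 = 7)
m(W, N) = 21 (m(W, N) = 3*7 = 21)
-130*126 + m(0 - 1*(-4), 12) = -130*126 + 21 = -16380 + 21 = -16359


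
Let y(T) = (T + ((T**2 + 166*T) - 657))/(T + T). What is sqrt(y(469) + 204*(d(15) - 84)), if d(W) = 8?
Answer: 5*I*sqrt(534477090)/938 ≈ 123.23*I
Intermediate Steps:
y(T) = (-657 + T**2 + 167*T)/(2*T) (y(T) = (T + (-657 + T**2 + 166*T))/((2*T)) = (-657 + T**2 + 167*T)*(1/(2*T)) = (-657 + T**2 + 167*T)/(2*T))
sqrt(y(469) + 204*(d(15) - 84)) = sqrt((1/2)*(-657 + 469*(167 + 469))/469 + 204*(8 - 84)) = sqrt((1/2)*(1/469)*(-657 + 469*636) + 204*(-76)) = sqrt((1/2)*(1/469)*(-657 + 298284) - 15504) = sqrt((1/2)*(1/469)*297627 - 15504) = sqrt(297627/938 - 15504) = sqrt(-14245125/938) = 5*I*sqrt(534477090)/938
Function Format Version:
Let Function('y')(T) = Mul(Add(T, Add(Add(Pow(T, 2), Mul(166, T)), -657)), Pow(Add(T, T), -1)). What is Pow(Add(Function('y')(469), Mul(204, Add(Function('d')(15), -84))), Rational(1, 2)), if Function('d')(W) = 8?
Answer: Mul(Rational(5, 938), I, Pow(534477090, Rational(1, 2))) ≈ Mul(123.23, I)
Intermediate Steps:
Function('y')(T) = Mul(Rational(1, 2), Pow(T, -1), Add(-657, Pow(T, 2), Mul(167, T))) (Function('y')(T) = Mul(Add(T, Add(-657, Pow(T, 2), Mul(166, T))), Pow(Mul(2, T), -1)) = Mul(Add(-657, Pow(T, 2), Mul(167, T)), Mul(Rational(1, 2), Pow(T, -1))) = Mul(Rational(1, 2), Pow(T, -1), Add(-657, Pow(T, 2), Mul(167, T))))
Pow(Add(Function('y')(469), Mul(204, Add(Function('d')(15), -84))), Rational(1, 2)) = Pow(Add(Mul(Rational(1, 2), Pow(469, -1), Add(-657, Mul(469, Add(167, 469)))), Mul(204, Add(8, -84))), Rational(1, 2)) = Pow(Add(Mul(Rational(1, 2), Rational(1, 469), Add(-657, Mul(469, 636))), Mul(204, -76)), Rational(1, 2)) = Pow(Add(Mul(Rational(1, 2), Rational(1, 469), Add(-657, 298284)), -15504), Rational(1, 2)) = Pow(Add(Mul(Rational(1, 2), Rational(1, 469), 297627), -15504), Rational(1, 2)) = Pow(Add(Rational(297627, 938), -15504), Rational(1, 2)) = Pow(Rational(-14245125, 938), Rational(1, 2)) = Mul(Rational(5, 938), I, Pow(534477090, Rational(1, 2)))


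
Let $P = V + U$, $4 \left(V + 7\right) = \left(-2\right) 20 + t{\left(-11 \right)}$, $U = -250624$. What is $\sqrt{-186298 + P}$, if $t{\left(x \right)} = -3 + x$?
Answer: $\frac{i \sqrt{1747770}}{2} \approx 661.02 i$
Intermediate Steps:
$V = - \frac{41}{2}$ ($V = -7 + \frac{\left(-2\right) 20 - 14}{4} = -7 + \frac{-40 - 14}{4} = -7 + \frac{1}{4} \left(-54\right) = -7 - \frac{27}{2} = - \frac{41}{2} \approx -20.5$)
$P = - \frac{501289}{2}$ ($P = - \frac{41}{2} - 250624 = - \frac{501289}{2} \approx -2.5064 \cdot 10^{5}$)
$\sqrt{-186298 + P} = \sqrt{-186298 - \frac{501289}{2}} = \sqrt{- \frac{873885}{2}} = \frac{i \sqrt{1747770}}{2}$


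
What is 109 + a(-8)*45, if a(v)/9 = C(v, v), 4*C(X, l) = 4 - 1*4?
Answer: 109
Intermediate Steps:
C(X, l) = 0 (C(X, l) = (4 - 1*4)/4 = (4 - 4)/4 = (1/4)*0 = 0)
a(v) = 0 (a(v) = 9*0 = 0)
109 + a(-8)*45 = 109 + 0*45 = 109 + 0 = 109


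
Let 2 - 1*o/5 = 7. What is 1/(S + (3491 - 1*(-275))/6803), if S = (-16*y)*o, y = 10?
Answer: 6803/27215766 ≈ 0.00024997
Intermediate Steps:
o = -25 (o = 10 - 5*7 = 10 - 35 = -25)
S = 4000 (S = -16*10*(-25) = -160*(-25) = 4000)
1/(S + (3491 - 1*(-275))/6803) = 1/(4000 + (3491 - 1*(-275))/6803) = 1/(4000 + (3491 + 275)*(1/6803)) = 1/(4000 + 3766*(1/6803)) = 1/(4000 + 3766/6803) = 1/(27215766/6803) = 6803/27215766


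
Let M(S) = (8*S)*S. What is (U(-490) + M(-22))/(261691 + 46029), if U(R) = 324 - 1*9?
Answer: 4187/307720 ≈ 0.013607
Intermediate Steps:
M(S) = 8*S²
U(R) = 315 (U(R) = 324 - 9 = 315)
(U(-490) + M(-22))/(261691 + 46029) = (315 + 8*(-22)²)/(261691 + 46029) = (315 + 8*484)/307720 = (315 + 3872)*(1/307720) = 4187*(1/307720) = 4187/307720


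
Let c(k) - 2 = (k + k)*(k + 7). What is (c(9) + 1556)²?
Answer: 3407716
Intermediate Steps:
c(k) = 2 + 2*k*(7 + k) (c(k) = 2 + (k + k)*(k + 7) = 2 + (2*k)*(7 + k) = 2 + 2*k*(7 + k))
(c(9) + 1556)² = ((2 + 2*9² + 14*9) + 1556)² = ((2 + 2*81 + 126) + 1556)² = ((2 + 162 + 126) + 1556)² = (290 + 1556)² = 1846² = 3407716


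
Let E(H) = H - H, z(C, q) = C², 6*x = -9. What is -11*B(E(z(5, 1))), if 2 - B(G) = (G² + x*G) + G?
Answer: -22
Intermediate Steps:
x = -3/2 (x = (⅙)*(-9) = -3/2 ≈ -1.5000)
E(H) = 0
B(G) = 2 + G/2 - G² (B(G) = 2 - ((G² - 3*G/2) + G) = 2 - (G² - G/2) = 2 + (G/2 - G²) = 2 + G/2 - G²)
-11*B(E(z(5, 1))) = -11*(2 + (½)*0 - 1*0²) = -11*(2 + 0 - 1*0) = -11*(2 + 0 + 0) = -11*2 = -22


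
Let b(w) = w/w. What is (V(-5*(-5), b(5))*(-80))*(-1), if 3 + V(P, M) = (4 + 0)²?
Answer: 1040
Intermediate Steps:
b(w) = 1
V(P, M) = 13 (V(P, M) = -3 + (4 + 0)² = -3 + 4² = -3 + 16 = 13)
(V(-5*(-5), b(5))*(-80))*(-1) = (13*(-80))*(-1) = -1040*(-1) = 1040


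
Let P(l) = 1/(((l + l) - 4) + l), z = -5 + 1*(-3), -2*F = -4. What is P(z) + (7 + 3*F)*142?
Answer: 51687/28 ≈ 1846.0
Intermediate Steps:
F = 2 (F = -½*(-4) = 2)
z = -8 (z = -5 - 3 = -8)
P(l) = 1/(-4 + 3*l) (P(l) = 1/((2*l - 4) + l) = 1/((-4 + 2*l) + l) = 1/(-4 + 3*l))
P(z) + (7 + 3*F)*142 = 1/(-4 + 3*(-8)) + (7 + 3*2)*142 = 1/(-4 - 24) + (7 + 6)*142 = 1/(-28) + 13*142 = -1/28 + 1846 = 51687/28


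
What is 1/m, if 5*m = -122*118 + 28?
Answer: -5/14368 ≈ -0.00034800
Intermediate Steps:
m = -14368/5 (m = (-122*118 + 28)/5 = (-14396 + 28)/5 = (⅕)*(-14368) = -14368/5 ≈ -2873.6)
1/m = 1/(-14368/5) = -5/14368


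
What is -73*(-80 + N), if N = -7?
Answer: 6351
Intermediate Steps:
-73*(-80 + N) = -73*(-80 - 7) = -73*(-87) = 6351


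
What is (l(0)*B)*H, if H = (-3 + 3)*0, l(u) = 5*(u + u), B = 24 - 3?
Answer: 0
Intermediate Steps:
B = 21
l(u) = 10*u (l(u) = 5*(2*u) = 10*u)
H = 0 (H = 0*0 = 0)
(l(0)*B)*H = ((10*0)*21)*0 = (0*21)*0 = 0*0 = 0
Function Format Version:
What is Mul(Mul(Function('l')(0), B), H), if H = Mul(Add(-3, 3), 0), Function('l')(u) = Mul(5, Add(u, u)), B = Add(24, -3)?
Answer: 0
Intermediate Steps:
B = 21
Function('l')(u) = Mul(10, u) (Function('l')(u) = Mul(5, Mul(2, u)) = Mul(10, u))
H = 0 (H = Mul(0, 0) = 0)
Mul(Mul(Function('l')(0), B), H) = Mul(Mul(Mul(10, 0), 21), 0) = Mul(Mul(0, 21), 0) = Mul(0, 0) = 0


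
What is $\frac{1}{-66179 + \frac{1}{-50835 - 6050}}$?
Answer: $- \frac{56885}{3764592416} \approx -1.5111 \cdot 10^{-5}$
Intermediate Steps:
$\frac{1}{-66179 + \frac{1}{-50835 - 6050}} = \frac{1}{-66179 + \frac{1}{-56885}} = \frac{1}{-66179 - \frac{1}{56885}} = \frac{1}{- \frac{3764592416}{56885}} = - \frac{56885}{3764592416}$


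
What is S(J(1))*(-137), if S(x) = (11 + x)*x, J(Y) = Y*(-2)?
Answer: 2466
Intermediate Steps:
J(Y) = -2*Y
S(x) = x*(11 + x)
S(J(1))*(-137) = ((-2*1)*(11 - 2*1))*(-137) = -2*(11 - 2)*(-137) = -2*9*(-137) = -18*(-137) = 2466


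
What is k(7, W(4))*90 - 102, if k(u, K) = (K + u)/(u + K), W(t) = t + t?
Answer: -12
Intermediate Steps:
W(t) = 2*t
k(u, K) = 1 (k(u, K) = (K + u)/(K + u) = 1)
k(7, W(4))*90 - 102 = 1*90 - 102 = 90 - 102 = -12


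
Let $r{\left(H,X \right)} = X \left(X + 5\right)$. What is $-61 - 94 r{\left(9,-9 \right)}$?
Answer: $-3445$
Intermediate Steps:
$r{\left(H,X \right)} = X \left(5 + X\right)$
$-61 - 94 r{\left(9,-9 \right)} = -61 - 94 \left(- 9 \left(5 - 9\right)\right) = -61 - 94 \left(\left(-9\right) \left(-4\right)\right) = -61 - 3384 = -3445$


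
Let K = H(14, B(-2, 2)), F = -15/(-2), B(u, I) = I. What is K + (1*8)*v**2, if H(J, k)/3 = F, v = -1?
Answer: 61/2 ≈ 30.500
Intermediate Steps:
F = 15/2 (F = -15*(-1)/2 = -5*(-3/2) = 15/2 ≈ 7.5000)
H(J, k) = 45/2 (H(J, k) = 3*(15/2) = 45/2)
K = 45/2 ≈ 22.500
K + (1*8)*v**2 = 45/2 + (1*8)*(-1)**2 = 45/2 + 8*1 = 45/2 + 8 = 61/2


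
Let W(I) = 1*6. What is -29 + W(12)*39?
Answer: 205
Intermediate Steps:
W(I) = 6
-29 + W(12)*39 = -29 + 6*39 = -29 + 234 = 205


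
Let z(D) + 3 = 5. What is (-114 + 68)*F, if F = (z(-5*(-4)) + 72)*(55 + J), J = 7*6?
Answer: -330188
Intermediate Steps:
z(D) = 2 (z(D) = -3 + 5 = 2)
J = 42
F = 7178 (F = (2 + 72)*(55 + 42) = 74*97 = 7178)
(-114 + 68)*F = (-114 + 68)*7178 = -46*7178 = -330188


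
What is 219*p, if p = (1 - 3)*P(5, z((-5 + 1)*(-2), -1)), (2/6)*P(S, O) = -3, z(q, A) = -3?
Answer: 3942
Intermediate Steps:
P(S, O) = -9 (P(S, O) = 3*(-3) = -9)
p = 18 (p = (1 - 3)*(-9) = -2*(-9) = 18)
219*p = 219*18 = 3942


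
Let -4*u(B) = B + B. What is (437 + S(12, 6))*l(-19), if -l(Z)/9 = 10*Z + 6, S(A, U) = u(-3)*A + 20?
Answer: 786600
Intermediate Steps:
u(B) = -B/2 (u(B) = -(B + B)/4 = -B/2)
S(A, U) = 20 + 3*A/2 (S(A, U) = (-½*(-3))*A + 20 = 3*A/2 + 20 = 20 + 3*A/2)
l(Z) = -54 - 90*Z (l(Z) = -9*(10*Z + 6) = -9*(6 + 10*Z) = -54 - 90*Z)
(437 + S(12, 6))*l(-19) = (437 + (20 + (3/2)*12))*(-54 - 90*(-19)) = (437 + (20 + 18))*(-54 + 1710) = (437 + 38)*1656 = 475*1656 = 786600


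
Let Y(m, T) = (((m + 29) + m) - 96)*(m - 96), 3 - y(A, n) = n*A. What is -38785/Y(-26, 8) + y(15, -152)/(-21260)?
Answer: -428856847/154326340 ≈ -2.7789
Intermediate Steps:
y(A, n) = 3 - A*n (y(A, n) = 3 - n*A = 3 - A*n)
Y(m, T) = (-96 + m)*(-67 + 2*m) (Y(m, T) = (((29 + m) + m) - 96)*(-96 + m) = ((29 + 2*m) - 96)*(-96 + m) = (-67 + 2*m)*(-96 + m) = (-96 + m)*(-67 + 2*m))
-38785/Y(-26, 8) + y(15, -152)/(-21260) = -38785/(6432 - 259*(-26) + 2*(-26)²) + (3 - 1*15*(-152))/(-21260) = -38785/(6432 + 6734 + 2*676) + (3 + 2280)*(-1/21260) = -38785/(6432 + 6734 + 1352) + 2283*(-1/21260) = -38785/14518 - 2283/21260 = -428856847/154326340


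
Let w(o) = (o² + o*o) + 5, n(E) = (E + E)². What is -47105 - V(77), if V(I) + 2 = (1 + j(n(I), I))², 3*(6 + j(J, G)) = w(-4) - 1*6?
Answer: -424183/9 ≈ -47131.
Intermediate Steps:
n(E) = 4*E² (n(E) = (2*E)² = 4*E²)
w(o) = 5 + 2*o² (w(o) = (o² + o²) + 5 = 2*o² + 5 = 5 + 2*o²)
j(J, G) = 13/3 (j(J, G) = -6 + ((5 + 2*(-4)²) - 1*6)/3 = -6 + ((5 + 2*16) - 6)/3 = -6 + ((5 + 32) - 6)/3 = -6 + (37 - 6)/3 = -6 + (⅓)*31 = -6 + 31/3 = 13/3)
V(I) = 238/9 (V(I) = -2 + (1 + 13/3)² = -2 + (16/3)² = -2 + 256/9 = 238/9)
-47105 - V(77) = -47105 - 1*238/9 = -47105 - 238/9 = -424183/9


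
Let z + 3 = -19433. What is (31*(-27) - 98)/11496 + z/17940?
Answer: -20017513/17186520 ≈ -1.1647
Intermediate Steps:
z = -19436 (z = -3 - 19433 = -19436)
(31*(-27) - 98)/11496 + z/17940 = (31*(-27) - 98)/11496 - 19436/17940 = (-837 - 98)*(1/11496) - 19436*1/17940 = -935*1/11496 - 4859/4485 = -935/11496 - 4859/4485 = -20017513/17186520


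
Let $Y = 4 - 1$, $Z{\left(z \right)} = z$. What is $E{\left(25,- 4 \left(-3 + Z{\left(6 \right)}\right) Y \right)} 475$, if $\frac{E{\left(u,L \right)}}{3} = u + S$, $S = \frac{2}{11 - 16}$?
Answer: $35055$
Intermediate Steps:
$Y = 3$
$S = - \frac{2}{5}$ ($S = \frac{2}{-5} = 2 \left(- \frac{1}{5}\right) = - \frac{2}{5} \approx -0.4$)
$E{\left(u,L \right)} = - \frac{6}{5} + 3 u$ ($E{\left(u,L \right)} = 3 \left(u - \frac{2}{5}\right) = 3 \left(- \frac{2}{5} + u\right) = - \frac{6}{5} + 3 u$)
$E{\left(25,- 4 \left(-3 + Z{\left(6 \right)}\right) Y \right)} 475 = \left(- \frac{6}{5} + 3 \cdot 25\right) 475 = \left(- \frac{6}{5} + 75\right) 475 = \frac{369}{5} \cdot 475 = 35055$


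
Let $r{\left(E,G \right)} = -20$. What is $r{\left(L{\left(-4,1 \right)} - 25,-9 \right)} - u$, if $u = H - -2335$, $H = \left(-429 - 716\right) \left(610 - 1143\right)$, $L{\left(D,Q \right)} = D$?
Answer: $-612640$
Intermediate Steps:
$H = 610285$ ($H = \left(-1145\right) \left(-533\right) = 610285$)
$u = 612620$ ($u = 610285 - -2335 = 610285 + 2335 = 612620$)
$r{\left(L{\left(-4,1 \right)} - 25,-9 \right)} - u = -20 - 612620 = -612640$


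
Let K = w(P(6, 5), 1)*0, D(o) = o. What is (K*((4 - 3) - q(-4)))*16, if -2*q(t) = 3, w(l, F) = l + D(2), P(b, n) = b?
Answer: 0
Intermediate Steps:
w(l, F) = 2 + l (w(l, F) = l + 2 = 2 + l)
q(t) = -3/2 (q(t) = -1/2*3 = -3/2)
K = 0 (K = (2 + 6)*0 = 8*0 = 0)
(K*((4 - 3) - q(-4)))*16 = (0*((4 - 3) - 1*(-3/2)))*16 = (0*(1 + 3/2))*16 = (0*(5/2))*16 = 0*16 = 0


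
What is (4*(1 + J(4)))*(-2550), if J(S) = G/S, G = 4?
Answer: -20400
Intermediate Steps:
J(S) = 4/S
(4*(1 + J(4)))*(-2550) = (4*(1 + 4/4))*(-2550) = (4*(1 + 4*(¼)))*(-2550) = (4*(1 + 1))*(-2550) = (4*2)*(-2550) = 8*(-2550) = -20400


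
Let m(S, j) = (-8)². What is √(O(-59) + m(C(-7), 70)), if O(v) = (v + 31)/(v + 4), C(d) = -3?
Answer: 2*√48785/55 ≈ 8.0318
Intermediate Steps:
m(S, j) = 64
O(v) = (31 + v)/(4 + v)
√(O(-59) + m(C(-7), 70)) = √((31 - 59)/(4 - 59) + 64) = √(-28/(-55) + 64) = √(-1/55*(-28) + 64) = √(28/55 + 64) = √(3548/55) = 2*√48785/55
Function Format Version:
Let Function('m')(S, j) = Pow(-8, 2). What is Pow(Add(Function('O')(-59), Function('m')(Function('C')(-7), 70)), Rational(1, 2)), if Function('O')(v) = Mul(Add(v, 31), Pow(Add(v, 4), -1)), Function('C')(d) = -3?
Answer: Mul(Rational(2, 55), Pow(48785, Rational(1, 2))) ≈ 8.0318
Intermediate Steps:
Function('m')(S, j) = 64
Function('O')(v) = Mul(Pow(Add(4, v), -1), Add(31, v)) (Function('O')(v) = Mul(Add(31, v), Pow(Add(4, v), -1)) = Mul(Pow(Add(4, v), -1), Add(31, v)))
Pow(Add(Function('O')(-59), Function('m')(Function('C')(-7), 70)), Rational(1, 2)) = Pow(Add(Mul(Pow(Add(4, -59), -1), Add(31, -59)), 64), Rational(1, 2)) = Pow(Add(Mul(Pow(-55, -1), -28), 64), Rational(1, 2)) = Pow(Add(Mul(Rational(-1, 55), -28), 64), Rational(1, 2)) = Pow(Add(Rational(28, 55), 64), Rational(1, 2)) = Pow(Rational(3548, 55), Rational(1, 2)) = Mul(Rational(2, 55), Pow(48785, Rational(1, 2)))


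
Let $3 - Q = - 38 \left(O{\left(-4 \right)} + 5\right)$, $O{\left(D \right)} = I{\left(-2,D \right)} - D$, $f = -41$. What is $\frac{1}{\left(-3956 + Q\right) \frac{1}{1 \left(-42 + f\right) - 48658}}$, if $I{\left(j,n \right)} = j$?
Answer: $\frac{16247}{1229} \approx 13.22$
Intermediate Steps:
$O{\left(D \right)} = -2 - D$
$Q = 269$ ($Q = 3 - - 38 \left(\left(-2 - -4\right) + 5\right) = 3 - - 38 \left(\left(-2 + 4\right) + 5\right) = 3 - - 38 \left(2 + 5\right) = 3 - \left(-38\right) 7 = 3 - -266 = 3 + 266 = 269$)
$\frac{1}{\left(-3956 + Q\right) \frac{1}{1 \left(-42 + f\right) - 48658}} = \frac{1}{\left(-3956 + 269\right) \frac{1}{1 \left(-42 - 41\right) - 48658}} = \frac{1}{\left(-3687\right) \frac{1}{1 \left(-83\right) - 48658}} = \frac{1}{\left(-3687\right) \frac{1}{-83 - 48658}} = \frac{1}{\left(-3687\right) \frac{1}{-48741}} = \frac{1}{\left(-3687\right) \left(- \frac{1}{48741}\right)} = \frac{1}{\frac{1229}{16247}} = \frac{16247}{1229}$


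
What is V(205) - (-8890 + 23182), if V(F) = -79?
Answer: -14371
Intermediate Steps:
V(205) - (-8890 + 23182) = -79 - (-8890 + 23182) = -79 - 1*14292 = -79 - 14292 = -14371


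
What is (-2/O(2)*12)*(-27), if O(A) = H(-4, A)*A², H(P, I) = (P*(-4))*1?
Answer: 81/8 ≈ 10.125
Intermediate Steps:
H(P, I) = -4*P (H(P, I) = -4*P*1 = -4*P)
O(A) = 16*A² (O(A) = (-4*(-4))*A² = 16*A²)
(-2/O(2)*12)*(-27) = (-2/(16*2²)*12)*(-27) = (-2/(16*4)*12)*(-27) = (-2/64*12)*(-27) = (-2*1/64*12)*(-27) = -1/32*12*(-27) = -3/8*(-27) = 81/8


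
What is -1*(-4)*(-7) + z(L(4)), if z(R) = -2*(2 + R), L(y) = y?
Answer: -40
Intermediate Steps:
z(R) = -4 - 2*R
-1*(-4)*(-7) + z(L(4)) = -1*(-4)*(-7) + (-4 - 2*4) = 4*(-7) + (-4 - 8) = -28 - 12 = -40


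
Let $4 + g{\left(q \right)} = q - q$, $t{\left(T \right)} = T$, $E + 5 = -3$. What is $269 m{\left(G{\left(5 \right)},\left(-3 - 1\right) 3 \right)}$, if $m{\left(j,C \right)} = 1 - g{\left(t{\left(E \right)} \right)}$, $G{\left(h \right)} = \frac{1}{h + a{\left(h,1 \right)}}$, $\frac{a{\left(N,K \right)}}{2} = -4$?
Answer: $1345$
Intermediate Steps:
$E = -8$ ($E = -5 - 3 = -8$)
$a{\left(N,K \right)} = -8$ ($a{\left(N,K \right)} = 2 \left(-4\right) = -8$)
$G{\left(h \right)} = \frac{1}{-8 + h}$ ($G{\left(h \right)} = \frac{1}{h - 8} = \frac{1}{-8 + h}$)
$g{\left(q \right)} = -4$ ($g{\left(q \right)} = -4 + \left(q - q\right) = -4 + 0 = -4$)
$m{\left(j,C \right)} = 5$ ($m{\left(j,C \right)} = 1 - -4 = 1 + 4 = 5$)
$269 m{\left(G{\left(5 \right)},\left(-3 - 1\right) 3 \right)} = 269 \cdot 5 = 1345$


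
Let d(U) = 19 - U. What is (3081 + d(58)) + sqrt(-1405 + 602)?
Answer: 3042 + I*sqrt(803) ≈ 3042.0 + 28.337*I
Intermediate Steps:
(3081 + d(58)) + sqrt(-1405 + 602) = (3081 + (19 - 1*58)) + sqrt(-1405 + 602) = (3081 + (19 - 58)) + sqrt(-803) = (3081 - 39) + I*sqrt(803) = 3042 + I*sqrt(803)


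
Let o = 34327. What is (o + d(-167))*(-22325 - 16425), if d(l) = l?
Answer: -1323700000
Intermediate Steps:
(o + d(-167))*(-22325 - 16425) = (34327 - 167)*(-22325 - 16425) = 34160*(-38750) = -1323700000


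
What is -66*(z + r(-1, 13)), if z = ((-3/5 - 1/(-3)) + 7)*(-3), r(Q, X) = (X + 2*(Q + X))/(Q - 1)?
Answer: 12771/5 ≈ 2554.2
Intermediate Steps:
r(Q, X) = (2*Q + 3*X)/(-1 + Q) (r(Q, X) = (X + (2*Q + 2*X))/(-1 + Q) = (2*Q + 3*X)/(-1 + Q))
z = -101/5 (z = ((-3*⅕ - 1*(-⅓)) + 7)*(-3) = ((-⅗ + ⅓) + 7)*(-3) = (-4/15 + 7)*(-3) = (101/15)*(-3) = -101/5 ≈ -20.200)
-66*(z + r(-1, 13)) = -66*(-101/5 + (2*(-1) + 3*13)/(-1 - 1)) = -66*(-101/5 + (-2 + 39)/(-2)) = -66*(-101/5 - ½*37) = -66*(-101/5 - 37/2) = -66*(-387/10) = 12771/5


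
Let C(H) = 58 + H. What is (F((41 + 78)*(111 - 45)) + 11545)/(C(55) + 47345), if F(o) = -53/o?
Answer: 90674377/372735132 ≈ 0.24327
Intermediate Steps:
(F((41 + 78)*(111 - 45)) + 11545)/(C(55) + 47345) = (-53*1/((41 + 78)*(111 - 45)) + 11545)/((58 + 55) + 47345) = (-53/(119*66) + 11545)/(113 + 47345) = (-53/7854 + 11545)/47458 = (-53*1/7854 + 11545)*(1/47458) = (-53/7854 + 11545)*(1/47458) = (90674377/7854)*(1/47458) = 90674377/372735132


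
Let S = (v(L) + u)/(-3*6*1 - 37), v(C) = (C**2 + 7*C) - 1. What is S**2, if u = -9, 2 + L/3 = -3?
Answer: 4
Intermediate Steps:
L = -15 (L = -6 + 3*(-3) = -6 - 9 = -15)
v(C) = -1 + C**2 + 7*C
S = -2 (S = ((-1 + (-15)**2 + 7*(-15)) - 9)/(-3*6*1 - 37) = ((-1 + 225 - 105) - 9)/(-18*1 - 37) = (119 - 9)/(-18 - 37) = 110/(-55) = 110*(-1/55) = -2)
S**2 = (-2)**2 = 4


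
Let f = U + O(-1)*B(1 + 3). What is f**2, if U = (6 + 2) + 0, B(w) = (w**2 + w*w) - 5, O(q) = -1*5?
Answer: 16129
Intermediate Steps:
O(q) = -5
B(w) = -5 + 2*w**2 (B(w) = (w**2 + w**2) - 5 = 2*w**2 - 5 = -5 + 2*w**2)
U = 8 (U = 8 + 0 = 8)
f = -127 (f = 8 - 5*(-5 + 2*(1 + 3)**2) = 8 - 5*(-5 + 2*4**2) = 8 - 5*(-5 + 2*16) = 8 - 5*(-5 + 32) = 8 - 5*27 = 8 - 135 = -127)
f**2 = (-127)**2 = 16129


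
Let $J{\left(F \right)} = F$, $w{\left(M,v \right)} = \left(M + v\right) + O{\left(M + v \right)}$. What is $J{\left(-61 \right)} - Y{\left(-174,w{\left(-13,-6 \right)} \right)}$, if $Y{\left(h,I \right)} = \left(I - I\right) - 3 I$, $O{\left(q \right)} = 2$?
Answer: $-112$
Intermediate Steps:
$w{\left(M,v \right)} = 2 + M + v$ ($w{\left(M,v \right)} = \left(M + v\right) + 2 = 2 + M + v$)
$Y{\left(h,I \right)} = - 3 I$ ($Y{\left(h,I \right)} = 0 - 3 I = - 3 I$)
$J{\left(-61 \right)} - Y{\left(-174,w{\left(-13,-6 \right)} \right)} = -61 - - 3 \left(2 - 13 - 6\right) = -61 - \left(-3\right) \left(-17\right) = -61 - 51 = -112$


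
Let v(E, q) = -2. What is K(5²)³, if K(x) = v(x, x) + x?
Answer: 12167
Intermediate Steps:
K(x) = -2 + x
K(5²)³ = (-2 + 5²)³ = (-2 + 25)³ = 23³ = 12167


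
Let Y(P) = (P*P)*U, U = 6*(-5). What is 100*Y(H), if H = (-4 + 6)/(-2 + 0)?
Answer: -3000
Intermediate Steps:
U = -30
H = -1 (H = 2/(-2) = 2*(-½) = -1)
Y(P) = -30*P² (Y(P) = (P*P)*(-30) = P²*(-30) = -30*P²)
100*Y(H) = 100*(-30*(-1)²) = 100*(-30*1) = 100*(-30) = -3000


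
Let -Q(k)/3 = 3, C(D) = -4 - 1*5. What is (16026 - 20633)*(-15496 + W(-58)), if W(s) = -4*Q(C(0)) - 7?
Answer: 71256469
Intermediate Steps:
C(D) = -9 (C(D) = -4 - 5 = -9)
Q(k) = -9 (Q(k) = -3*3 = -9)
W(s) = 29 (W(s) = -4*(-9) - 7 = 36 - 7 = 29)
(16026 - 20633)*(-15496 + W(-58)) = (16026 - 20633)*(-15496 + 29) = -4607*(-15467) = 71256469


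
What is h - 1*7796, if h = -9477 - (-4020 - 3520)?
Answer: -9733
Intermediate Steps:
h = -1937 (h = -9477 - 1*(-7540) = -9477 + 7540 = -1937)
h - 1*7796 = -1937 - 1*7796 = -1937 - 7796 = -9733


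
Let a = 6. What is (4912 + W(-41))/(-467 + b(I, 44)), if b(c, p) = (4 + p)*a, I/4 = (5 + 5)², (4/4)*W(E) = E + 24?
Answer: -4895/179 ≈ -27.346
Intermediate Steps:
W(E) = 24 + E (W(E) = E + 24 = 24 + E)
I = 400 (I = 4*(5 + 5)² = 4*10² = 4*100 = 400)
b(c, p) = 24 + 6*p (b(c, p) = (4 + p)*6 = 24 + 6*p)
(4912 + W(-41))/(-467 + b(I, 44)) = (4912 + (24 - 41))/(-467 + (24 + 6*44)) = (4912 - 17)/(-467 + (24 + 264)) = 4895/(-467 + 288) = 4895/(-179) = 4895*(-1/179) = -4895/179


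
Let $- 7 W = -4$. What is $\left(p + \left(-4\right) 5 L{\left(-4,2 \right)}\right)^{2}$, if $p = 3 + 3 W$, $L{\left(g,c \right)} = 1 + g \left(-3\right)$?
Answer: $\frac{3193369}{49} \approx 65171.0$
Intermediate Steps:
$W = \frac{4}{7}$ ($W = \left(- \frac{1}{7}\right) \left(-4\right) = \frac{4}{7} \approx 0.57143$)
$L{\left(g,c \right)} = 1 - 3 g$
$p = \frac{33}{7}$ ($p = 3 + 3 \cdot \frac{4}{7} = 3 + \frac{12}{7} = \frac{33}{7} \approx 4.7143$)
$\left(p + \left(-4\right) 5 L{\left(-4,2 \right)}\right)^{2} = \left(\frac{33}{7} + \left(-4\right) 5 \left(1 - -12\right)\right)^{2} = \left(\frac{33}{7} - 20 \left(1 + 12\right)\right)^{2} = \left(\frac{33}{7} - 260\right)^{2} = \left(- \frac{1787}{7}\right)^{2} = \frac{3193369}{49}$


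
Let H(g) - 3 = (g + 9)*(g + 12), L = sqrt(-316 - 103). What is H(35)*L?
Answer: 2071*I*sqrt(419) ≈ 42392.0*I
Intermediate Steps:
L = I*sqrt(419) (L = sqrt(-419) = I*sqrt(419) ≈ 20.469*I)
H(g) = 3 + (9 + g)*(12 + g) (H(g) = 3 + (g + 9)*(g + 12) = 3 + (9 + g)*(12 + g))
H(35)*L = (111 + 35**2 + 21*35)*(I*sqrt(419)) = (111 + 1225 + 735)*(I*sqrt(419)) = 2071*(I*sqrt(419)) = 2071*I*sqrt(419)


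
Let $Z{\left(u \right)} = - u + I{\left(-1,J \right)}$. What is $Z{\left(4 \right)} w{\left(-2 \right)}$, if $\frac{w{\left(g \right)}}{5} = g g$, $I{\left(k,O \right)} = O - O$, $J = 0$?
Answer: $-80$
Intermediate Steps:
$I{\left(k,O \right)} = 0$
$w{\left(g \right)} = 5 g^{2}$ ($w{\left(g \right)} = 5 g g = 5 g^{2}$)
$Z{\left(u \right)} = - u$ ($Z{\left(u \right)} = - u + 0 = - u$)
$Z{\left(4 \right)} w{\left(-2 \right)} = \left(-1\right) 4 \cdot 5 \left(-2\right)^{2} = - 4 \cdot 5 \cdot 4 = \left(-4\right) 20 = -80$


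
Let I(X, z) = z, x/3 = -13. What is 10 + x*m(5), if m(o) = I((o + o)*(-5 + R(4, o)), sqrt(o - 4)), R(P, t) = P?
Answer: -29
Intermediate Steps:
x = -39 (x = 3*(-13) = -39)
m(o) = sqrt(-4 + o) (m(o) = sqrt(o - 4) = sqrt(-4 + o))
10 + x*m(5) = 10 - 39*sqrt(-4 + 5) = 10 - 39*sqrt(1) = 10 - 39*1 = 10 - 39 = -29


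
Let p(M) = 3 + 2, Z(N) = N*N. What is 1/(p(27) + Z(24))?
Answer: 1/581 ≈ 0.0017212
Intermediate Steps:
Z(N) = N**2
p(M) = 5
1/(p(27) + Z(24)) = 1/(5 + 24**2) = 1/(5 + 576) = 1/581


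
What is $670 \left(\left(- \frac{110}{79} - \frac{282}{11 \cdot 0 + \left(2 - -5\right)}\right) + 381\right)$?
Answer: $\frac{125722150}{553} \approx 2.2735 \cdot 10^{5}$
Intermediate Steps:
$670 \left(\left(- \frac{110}{79} - \frac{282}{11 \cdot 0 + \left(2 - -5\right)}\right) + 381\right) = 670 \left(\left(\left(-110\right) \frac{1}{79} - \frac{282}{0 + \left(2 + 5\right)}\right) + 381\right) = 670 \left(\left(- \frac{110}{79} - \frac{282}{0 + 7}\right) + 381\right) = 670 \left(\left(- \frac{110}{79} - \frac{282}{7}\right) + 381\right) = 670 \left(- \frac{23048}{553} + 381\right) = 670 \cdot \frac{187645}{553} = \frac{125722150}{553}$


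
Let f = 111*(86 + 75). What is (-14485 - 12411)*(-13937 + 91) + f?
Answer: 372419887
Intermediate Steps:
f = 17871 (f = 111*161 = 17871)
(-14485 - 12411)*(-13937 + 91) + f = (-14485 - 12411)*(-13937 + 91) + 17871 = -26896*(-13846) + 17871 = 372402016 + 17871 = 372419887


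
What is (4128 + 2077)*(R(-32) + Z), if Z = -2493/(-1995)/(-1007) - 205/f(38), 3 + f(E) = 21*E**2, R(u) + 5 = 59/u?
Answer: -5524818646659157/129949499232 ≈ -42515.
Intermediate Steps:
R(u) = -5 + 59/u
f(E) = -3 + 21*E**2
Z = -162476026/20304609255 (Z = -2493/(-1995)/(-1007) - 205/(-3 + 21*38**2) = -2493*(-1/1995)*(-1/1007) - 205/(-3 + 21*1444) = (831/665)*(-1/1007) - 205/(-3 + 30324) = -831/669655 - 205/30321 = -162476026/20304609255 ≈ -0.0080019)
(4128 + 2077)*(R(-32) + Z) = (4128 + 2077)*((-5 + 59/(-32)) - 162476026/20304609255) = 6205*((-5 + 59*(-1/32)) - 162476026/20304609255) = 6205*((-5 - 59/32) - 162476026/20304609255) = 6205*(-219/32 - 162476026/20304609255) = 6205*(-4451908659677/649747496160) = -5524818646659157/129949499232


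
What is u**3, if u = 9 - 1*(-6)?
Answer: 3375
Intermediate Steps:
u = 15 (u = 9 + 6 = 15)
u**3 = 15**3 = 3375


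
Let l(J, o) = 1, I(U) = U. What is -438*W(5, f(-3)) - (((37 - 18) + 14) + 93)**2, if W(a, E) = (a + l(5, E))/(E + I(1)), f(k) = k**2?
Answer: -80694/5 ≈ -16139.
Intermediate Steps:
W(a, E) = (1 + a)/(1 + E) (W(a, E) = (a + 1)/(E + 1) = (1 + a)/(1 + E))
-438*W(5, f(-3)) - (((37 - 18) + 14) + 93)**2 = -438*(1 + 5)/(1 + (-3)**2) - (((37 - 18) + 14) + 93)**2 = -438*6/(1 + 9) - ((19 + 14) + 93)**2 = -438*6/10 - (33 + 93)**2 = -219*6/5 - 1*126**2 = -438*3/5 - 1*15876 = -1314/5 - 15876 = -80694/5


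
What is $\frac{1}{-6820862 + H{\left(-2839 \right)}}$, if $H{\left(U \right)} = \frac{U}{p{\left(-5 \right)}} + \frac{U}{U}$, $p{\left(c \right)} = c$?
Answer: $- \frac{5}{34101466} \approx -1.4662 \cdot 10^{-7}$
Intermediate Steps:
$H{\left(U \right)} = 1 - \frac{U}{5}$ ($H{\left(U \right)} = \frac{U}{-5} + \frac{U}{U} = U \left(- \frac{1}{5}\right) + 1 = - \frac{U}{5} + 1 = 1 - \frac{U}{5}$)
$\frac{1}{-6820862 + H{\left(-2839 \right)}} = \frac{1}{-6820862 + \left(1 - - \frac{2839}{5}\right)} = \frac{1}{-6820862 + \left(1 + \frac{2839}{5}\right)} = \frac{1}{-6820862 + \frac{2844}{5}} = \frac{1}{- \frac{34101466}{5}} = - \frac{5}{34101466}$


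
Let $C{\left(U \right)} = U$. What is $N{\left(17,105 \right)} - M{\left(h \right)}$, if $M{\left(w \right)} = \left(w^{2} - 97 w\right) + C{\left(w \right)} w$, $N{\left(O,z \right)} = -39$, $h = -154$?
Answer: $-62409$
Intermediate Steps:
$M{\left(w \right)} = - 97 w + 2 w^{2}$ ($M{\left(w \right)} = \left(w^{2} - 97 w\right) + w w = \left(w^{2} - 97 w\right) + w^{2} = - 97 w + 2 w^{2}$)
$N{\left(17,105 \right)} - M{\left(h \right)} = -39 - - 154 \left(-97 + 2 \left(-154\right)\right) = -39 - - 154 \left(-97 - 308\right) = -39 - \left(-154\right) \left(-405\right) = -39 - 62370 = -62409$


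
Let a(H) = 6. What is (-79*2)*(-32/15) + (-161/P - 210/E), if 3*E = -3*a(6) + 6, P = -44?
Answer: 259529/660 ≈ 393.23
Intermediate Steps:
E = -4 (E = (-3*6 + 6)/3 = (-18 + 6)/3 = (1/3)*(-12) = -4)
(-79*2)*(-32/15) + (-161/P - 210/E) = (-79*2)*(-32/15) + (-161/(-44) - 210/(-4)) = -(-5056)/15 + (-161*(-1/44) - 210*(-1/4)) = -158*(-32/15) + (161/44 + 105/2) = 5056/15 + 2471/44 = 259529/660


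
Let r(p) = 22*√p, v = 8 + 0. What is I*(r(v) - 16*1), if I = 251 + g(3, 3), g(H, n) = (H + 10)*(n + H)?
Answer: -5264 + 14476*√2 ≈ 15208.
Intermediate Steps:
v = 8
g(H, n) = (10 + H)*(H + n)
I = 329 (I = 251 + (3² + 10*3 + 10*3 + 3*3) = 251 + (9 + 30 + 30 + 9) = 251 + 78 = 329)
I*(r(v) - 16*1) = 329*(22*√8 - 16*1) = 329*(22*(2*√2) - 16) = 329*(44*√2 - 16) = 329*(-16 + 44*√2) = -5264 + 14476*√2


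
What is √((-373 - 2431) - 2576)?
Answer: 2*I*√1345 ≈ 73.349*I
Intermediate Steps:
√((-373 - 2431) - 2576) = √(-2804 - 2576) = √(-5380) = 2*I*√1345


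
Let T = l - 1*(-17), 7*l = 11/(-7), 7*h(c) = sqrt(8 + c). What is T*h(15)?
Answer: 822*sqrt(23)/343 ≈ 11.493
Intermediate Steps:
h(c) = sqrt(8 + c)/7
l = -11/49 (l = (11/(-7))/7 = (11*(-1/7))/7 = (1/7)*(-11/7) = -11/49 ≈ -0.22449)
T = 822/49 (T = -11/49 - 1*(-17) = -11/49 + 17 = 822/49 ≈ 16.776)
T*h(15) = 822*(sqrt(8 + 15)/7)/49 = 822*(sqrt(23)/7)/49 = 822*sqrt(23)/343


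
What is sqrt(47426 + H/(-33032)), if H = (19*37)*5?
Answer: 11*sqrt(106915310266)/16516 ≈ 217.77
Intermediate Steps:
H = 3515 (H = 703*5 = 3515)
sqrt(47426 + H/(-33032)) = sqrt(47426 + 3515/(-33032)) = sqrt(47426 + 3515*(-1/33032)) = sqrt(47426 - 3515/33032) = sqrt(1566572117/33032) = 11*sqrt(106915310266)/16516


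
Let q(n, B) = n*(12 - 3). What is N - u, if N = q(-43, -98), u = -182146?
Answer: 181759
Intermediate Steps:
q(n, B) = 9*n (q(n, B) = n*9 = 9*n)
N = -387 (N = 9*(-43) = -387)
N - u = -387 - 1*(-182146) = -387 + 182146 = 181759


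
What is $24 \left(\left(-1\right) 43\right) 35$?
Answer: $-36120$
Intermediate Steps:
$24 \left(\left(-1\right) 43\right) 35 = 24 \left(-43\right) 35 = \left(-1032\right) 35 = -36120$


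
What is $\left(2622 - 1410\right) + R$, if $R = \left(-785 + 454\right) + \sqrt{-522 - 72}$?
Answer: $881 + 3 i \sqrt{66} \approx 881.0 + 24.372 i$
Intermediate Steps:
$R = -331 + 3 i \sqrt{66}$ ($R = -331 + \sqrt{-594} = -331 + 3 i \sqrt{66} \approx -331.0 + 24.372 i$)
$\left(2622 - 1410\right) + R = \left(2622 - 1410\right) - \left(331 - 3 i \sqrt{66}\right) = 1212 - \left(331 - 3 i \sqrt{66}\right) = 881 + 3 i \sqrt{66}$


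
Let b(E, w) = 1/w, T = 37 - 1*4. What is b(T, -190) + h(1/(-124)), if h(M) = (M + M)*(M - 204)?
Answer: 2399371/730360 ≈ 3.2852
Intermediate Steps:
T = 33 (T = 37 - 4 = 33)
h(M) = 2*M*(-204 + M) (h(M) = (2*M)*(-204 + M) = 2*M*(-204 + M))
b(T, -190) + h(1/(-124)) = 1/(-190) + 2*(-204 + 1/(-124))/(-124) = -1/190 + 2*(-1/124)*(-204 - 1/124) = -1/190 + 2*(-1/124)*(-25297/124) = -1/190 + 25297/7688 = 2399371/730360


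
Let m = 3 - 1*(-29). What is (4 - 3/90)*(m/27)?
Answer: 1904/405 ≈ 4.7012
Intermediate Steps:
m = 32 (m = 3 + 29 = 32)
(4 - 3/90)*(m/27) = (4 - 3/90)*(32/27) = (4 - 3*1/90)*(32*(1/27)) = (4 - 1/30)*(32/27) = (119/30)*(32/27) = 1904/405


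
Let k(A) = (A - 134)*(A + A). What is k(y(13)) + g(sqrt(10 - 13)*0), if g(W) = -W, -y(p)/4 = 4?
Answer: 4800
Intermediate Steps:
y(p) = -16 (y(p) = -4*4 = -16)
k(A) = 2*A*(-134 + A) (k(A) = (-134 + A)*(2*A) = 2*A*(-134 + A))
k(y(13)) + g(sqrt(10 - 13)*0) = 2*(-16)*(-134 - 16) - sqrt(10 - 13)*0 = 2*(-16)*(-150) - sqrt(-3)*0 = 4800 - I*sqrt(3)*0 = 4800 - 1*0 = 4800 + 0 = 4800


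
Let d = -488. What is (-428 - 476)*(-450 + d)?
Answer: 847952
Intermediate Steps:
(-428 - 476)*(-450 + d) = (-428 - 476)*(-450 - 488) = -904*(-938) = 847952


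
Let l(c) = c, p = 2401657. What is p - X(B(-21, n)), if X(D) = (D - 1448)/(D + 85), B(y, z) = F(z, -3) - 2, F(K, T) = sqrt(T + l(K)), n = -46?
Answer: 16662816567/6938 - 10731*I/6938 ≈ 2.4017e+6 - 1.5467*I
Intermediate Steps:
F(K, T) = sqrt(K + T) (F(K, T) = sqrt(T + K) = sqrt(K + T))
B(y, z) = -2 + sqrt(-3 + z) (B(y, z) = sqrt(z - 3) - 2 = sqrt(-3 + z) - 2 = -2 + sqrt(-3 + z))
X(D) = (-1448 + D)/(85 + D)
p - X(B(-21, n)) = 2401657 - (-1448 + (-2 + sqrt(-3 - 46)))/(85 + (-2 + sqrt(-3 - 46))) = 2401657 - (-1448 + (-2 + sqrt(-49)))/(85 + (-2 + sqrt(-49))) = 2401657 - (-1448 + (-2 + 7*I))/(85 + (-2 + 7*I)) = 2401657 - (-1450 + 7*I)/(83 + 7*I) = 2401657 - (83 - 7*I)/6938*(-1450 + 7*I) = 2401657 - (-1450 + 7*I)*(83 - 7*I)/6938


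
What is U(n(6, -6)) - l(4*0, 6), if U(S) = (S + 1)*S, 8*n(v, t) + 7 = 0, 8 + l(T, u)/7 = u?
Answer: 889/64 ≈ 13.891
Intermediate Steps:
l(T, u) = -56 + 7*u
n(v, t) = -7/8 (n(v, t) = -7/8 + (1/8)*0 = -7/8 + 0 = -7/8)
U(S) = S*(1 + S) (U(S) = (1 + S)*S = S*(1 + S))
U(n(6, -6)) - l(4*0, 6) = -7*(1 - 7/8)/8 - (-56 + 7*6) = -7/8*1/8 - (-56 + 42) = -7/64 - 1*(-14) = -7/64 + 14 = 889/64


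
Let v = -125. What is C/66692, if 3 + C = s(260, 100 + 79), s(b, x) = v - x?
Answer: -307/66692 ≈ -0.0046033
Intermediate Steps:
s(b, x) = -125 - x
C = -307 (C = -3 + (-125 - (100 + 79)) = -3 + (-125 - 1*179) = -3 + (-125 - 179) = -3 - 304 = -307)
C/66692 = -307/66692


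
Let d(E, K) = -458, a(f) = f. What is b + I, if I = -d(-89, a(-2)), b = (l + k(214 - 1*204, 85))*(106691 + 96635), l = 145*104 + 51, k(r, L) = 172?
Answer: 3111498236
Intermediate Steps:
l = 15131 (l = 15080 + 51 = 15131)
b = 3111497778 (b = (15131 + 172)*(106691 + 96635) = 15303*203326 = 3111497778)
I = 458 (I = -1*(-458) = 458)
b + I = 3111497778 + 458 = 3111498236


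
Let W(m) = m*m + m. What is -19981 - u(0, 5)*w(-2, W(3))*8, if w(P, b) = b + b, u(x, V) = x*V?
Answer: -19981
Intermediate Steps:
u(x, V) = V*x
W(m) = m + m² (W(m) = m² + m = m + m²)
w(P, b) = 2*b
-19981 - u(0, 5)*w(-2, W(3))*8 = -19981 - (5*0)*(2*(3*(1 + 3)))*8 = -19981 - 0*(2*(3*4))*8 = -19981 - 0*(2*12)*8 = -19981 - 0*24*8 = -19981 - 0*8 = -19981 - 1*0 = -19981 + 0 = -19981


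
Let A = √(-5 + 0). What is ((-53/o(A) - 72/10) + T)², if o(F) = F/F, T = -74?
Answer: 450241/25 ≈ 18010.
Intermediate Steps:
A = I*√5 (A = √(-5) = I*√5 ≈ 2.2361*I)
o(F) = 1
((-53/o(A) - 72/10) + T)² = ((-53/1 - 72/10) - 74)² = ((-53*1 - 72*⅒) - 74)² = ((-53 - 36/5) - 74)² = (-301/5 - 74)² = (-671/5)² = 450241/25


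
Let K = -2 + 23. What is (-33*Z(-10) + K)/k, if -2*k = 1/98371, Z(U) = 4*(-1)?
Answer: -30101526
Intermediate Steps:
K = 21
Z(U) = -4
k = -1/196742 (k = -1/2/98371 = -1/2*1/98371 = -1/196742 ≈ -5.0828e-6)
(-33*Z(-10) + K)/k = (-33*(-4) + 21)/(-1/196742) = (132 + 21)*(-196742) = 153*(-196742) = -30101526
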